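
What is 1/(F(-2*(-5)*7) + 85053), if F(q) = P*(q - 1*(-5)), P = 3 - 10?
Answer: 1/84528 ≈ 1.1830e-5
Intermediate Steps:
P = -7
F(q) = -35 - 7*q (F(q) = -7*(q - 1*(-5)) = -7*(q + 5) = -7*(5 + q) = -35 - 7*q)
1/(F(-2*(-5)*7) + 85053) = 1/((-35 - 7*(-2*(-5))*7) + 85053) = 1/((-35 - 70*7) + 85053) = 1/((-35 - 7*70) + 85053) = 1/((-35 - 490) + 85053) = 1/(-525 + 85053) = 1/84528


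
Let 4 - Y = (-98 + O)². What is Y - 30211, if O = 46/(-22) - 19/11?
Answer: -4909447/121 ≈ -40574.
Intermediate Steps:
O = -42/11 (O = 46*(-1/22) - 19*1/11 = -23/11 - 19/11 = -42/11 ≈ -3.8182)
Y = -1253916/121 (Y = 4 - (-98 - 42/11)² = 4 - (-1120/11)² = 4 - 1*1254400/121 = 4 - 1254400/121 = -1253916/121 ≈ -10363.)
Y - 30211 = -1253916/121 - 30211 = -4909447/121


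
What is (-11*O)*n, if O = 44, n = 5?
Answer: -2420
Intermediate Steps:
(-11*O)*n = -11*44*5 = -484*5 = -2420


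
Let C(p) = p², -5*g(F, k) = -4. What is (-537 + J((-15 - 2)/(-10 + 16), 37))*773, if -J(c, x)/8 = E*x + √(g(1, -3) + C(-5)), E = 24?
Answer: -5906493 - 6184*√645/5 ≈ -5.9379e+6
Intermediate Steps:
g(F, k) = ⅘ (g(F, k) = -⅕*(-4) = ⅘)
J(c, x) = -192*x - 8*√645/5 (J(c, x) = -8*(24*x + √(⅘ + (-5)²)) = -8*(24*x + √(⅘ + 25)) = -8*(24*x + √(129/5)) = -8*(24*x + √645/5) = -192*x - 8*√645/5)
(-537 + J((-15 - 2)/(-10 + 16), 37))*773 = (-537 + (-192*37 - 8*√645/5))*773 = (-537 + (-7104 - 8*√645/5))*773 = (-7641 - 8*√645/5)*773 = -5906493 - 6184*√645/5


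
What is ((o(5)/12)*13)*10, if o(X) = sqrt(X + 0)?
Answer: 65*sqrt(5)/6 ≈ 24.224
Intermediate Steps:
o(X) = sqrt(X)
((o(5)/12)*13)*10 = ((sqrt(5)/12)*13)*10 = (13*sqrt(5)/12)*10 = 65*sqrt(5)/6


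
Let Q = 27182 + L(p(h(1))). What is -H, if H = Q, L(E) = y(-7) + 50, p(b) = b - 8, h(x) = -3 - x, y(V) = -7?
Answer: -27225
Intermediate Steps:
p(b) = -8 + b
L(E) = 43 (L(E) = -7 + 50 = 43)
Q = 27225 (Q = 27182 + 43 = 27225)
H = 27225
-H = -1*27225 = -27225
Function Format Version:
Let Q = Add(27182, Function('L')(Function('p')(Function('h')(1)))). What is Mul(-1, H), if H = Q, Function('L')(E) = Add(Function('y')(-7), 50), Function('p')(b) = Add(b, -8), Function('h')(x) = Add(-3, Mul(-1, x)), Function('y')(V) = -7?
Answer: -27225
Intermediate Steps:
Function('p')(b) = Add(-8, b)
Function('L')(E) = 43 (Function('L')(E) = Add(-7, 50) = 43)
Q = 27225 (Q = Add(27182, 43) = 27225)
H = 27225
Mul(-1, H) = Mul(-1, 27225) = -27225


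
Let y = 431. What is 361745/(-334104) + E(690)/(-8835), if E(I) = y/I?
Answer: -367565963429/339458016600 ≈ -1.0828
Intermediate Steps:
E(I) = 431/I
361745/(-334104) + E(690)/(-8835) = 361745/(-334104) + (431/690)/(-8835) = 361745*(-1/334104) + (431*(1/690))*(-1/8835) = -361745/334104 + (431/690)*(-1/8835) = -361745/334104 - 431/6096150 = -367565963429/339458016600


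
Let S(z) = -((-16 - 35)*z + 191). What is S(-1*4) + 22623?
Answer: 22228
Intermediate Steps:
S(z) = -191 + 51*z (S(z) = -(-51*z + 191) = -(191 - 51*z) = -191 + 51*z)
S(-1*4) + 22623 = (-191 + 51*(-1*4)) + 22623 = (-191 + 51*(-4)) + 22623 = (-191 - 204) + 22623 = -395 + 22623 = 22228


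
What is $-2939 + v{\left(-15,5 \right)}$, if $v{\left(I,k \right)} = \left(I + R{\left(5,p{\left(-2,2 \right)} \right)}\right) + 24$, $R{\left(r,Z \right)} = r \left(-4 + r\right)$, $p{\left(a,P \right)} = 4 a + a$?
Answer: $-2925$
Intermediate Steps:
$p{\left(a,P \right)} = 5 a$
$v{\left(I,k \right)} = 29 + I$ ($v{\left(I,k \right)} = \left(I + 5 \left(-4 + 5\right)\right) + 24 = \left(I + 5 \cdot 1\right) + 24 = \left(I + 5\right) + 24 = \left(5 + I\right) + 24 = 29 + I$)
$-2939 + v{\left(-15,5 \right)} = -2939 + \left(29 - 15\right) = -2939 + 14 = -2925$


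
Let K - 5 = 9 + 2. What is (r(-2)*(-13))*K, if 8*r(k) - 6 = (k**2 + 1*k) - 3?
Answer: -130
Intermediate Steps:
r(k) = 3/8 + k/8 + k**2/8 (r(k) = 3/4 + ((k**2 + 1*k) - 3)/8 = 3/4 + ((k**2 + k) - 3)/8 = 3/4 + ((k + k**2) - 3)/8 = 3/4 + (-3 + k + k**2)/8 = 3/4 + (-3/8 + k/8 + k**2/8) = 3/8 + k/8 + k**2/8)
K = 16 (K = 5 + (9 + 2) = 5 + 11 = 16)
(r(-2)*(-13))*K = ((3/8 + (1/8)*(-2) + (1/8)*(-2)**2)*(-13))*16 = ((3/8 - 1/4 + (1/8)*4)*(-13))*16 = ((3/8 - 1/4 + 1/2)*(-13))*16 = ((5/8)*(-13))*16 = -65/8*16 = -130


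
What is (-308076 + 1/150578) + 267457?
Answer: -6116327781/150578 ≈ -40619.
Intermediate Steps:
(-308076 + 1/150578) + 267457 = -46389467927/150578 + 267457 = -6116327781/150578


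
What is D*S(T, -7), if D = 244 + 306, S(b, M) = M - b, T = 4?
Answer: -6050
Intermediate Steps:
D = 550
D*S(T, -7) = 550*(-7 - 1*4) = 550*(-7 - 4) = 550*(-11) = -6050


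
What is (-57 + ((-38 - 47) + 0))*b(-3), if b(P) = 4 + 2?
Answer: -852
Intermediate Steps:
b(P) = 6
(-57 + ((-38 - 47) + 0))*b(-3) = (-57 + ((-38 - 47) + 0))*6 = (-57 + (-85 + 0))*6 = (-57 - 85)*6 = -142*6 = -852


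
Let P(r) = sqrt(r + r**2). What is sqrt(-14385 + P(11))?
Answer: sqrt(-14385 + 2*sqrt(33)) ≈ 119.89*I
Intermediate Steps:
sqrt(-14385 + P(11)) = sqrt(-14385 + sqrt(11*(1 + 11))) = sqrt(-14385 + sqrt(11*12)) = sqrt(-14385 + sqrt(132)) = sqrt(-14385 + 2*sqrt(33))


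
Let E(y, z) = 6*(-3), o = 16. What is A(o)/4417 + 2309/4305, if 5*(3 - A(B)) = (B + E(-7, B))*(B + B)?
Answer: 209528/388065 ≈ 0.53993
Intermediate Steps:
E(y, z) = -18
A(B) = 3 - 2*B*(-18 + B)/5 (A(B) = 3 - (B - 18)*(B + B)/5 = 3 - (-18 + B)*2*B/5 = 3 - 2*B*(-18 + B)/5)
A(o)/4417 + 2309/4305 = (3 - ⅖*16² + (36/5)*16)/4417 + 2309/4305 = (3 - ⅖*256 + 576/5)*(1/4417) + 2309*(1/4305) = (3 - 512/5 + 576/5)*(1/4417) + 2309/4305 = (79/5)*(1/4417) + 2309/4305 = 79/22085 + 2309/4305 = 209528/388065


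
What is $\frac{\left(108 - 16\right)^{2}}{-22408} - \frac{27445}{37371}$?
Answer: $- \frac{116411963}{104676171} \approx -1.1121$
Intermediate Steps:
$\frac{\left(108 - 16\right)^{2}}{-22408} - \frac{27445}{37371} = 92^{2} \left(- \frac{1}{22408}\right) - \frac{27445}{37371} = 8464 \left(- \frac{1}{22408}\right) - \frac{27445}{37371} = - \frac{1058}{2801} - \frac{27445}{37371} = - \frac{116411963}{104676171}$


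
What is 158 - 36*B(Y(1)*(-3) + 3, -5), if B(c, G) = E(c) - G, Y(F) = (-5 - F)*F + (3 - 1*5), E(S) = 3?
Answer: -130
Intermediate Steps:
Y(F) = -2 + F*(-5 - F) (Y(F) = F*(-5 - F) + (3 - 5) = F*(-5 - F) - 2 = -2 + F*(-5 - F))
B(c, G) = 3 - G
158 - 36*B(Y(1)*(-3) + 3, -5) = 158 - 36*(3 - 1*(-5)) = 158 - 36*(3 + 5) = 158 - 36*8 = 158 - 288 = -130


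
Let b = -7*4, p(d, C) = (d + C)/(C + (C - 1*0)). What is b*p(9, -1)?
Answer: 112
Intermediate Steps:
p(d, C) = (C + d)/(2*C) (p(d, C) = (C + d)/(C + (C + 0)) = (C + d)/(C + C) = (C + d)/((2*C)) = (C + d)*(1/(2*C)) = (C + d)/(2*C))
b = -28
b*p(9, -1) = -14*(-1 + 9)/(-1) = -14*(-1)*8 = -28*(-4) = 112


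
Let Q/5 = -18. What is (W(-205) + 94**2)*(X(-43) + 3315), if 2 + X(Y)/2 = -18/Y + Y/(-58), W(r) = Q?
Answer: 36135935660/1247 ≈ 2.8978e+7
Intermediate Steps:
Q = -90 (Q = 5*(-18) = -90)
W(r) = -90
X(Y) = -4 - 36/Y - Y/29 (X(Y) = -4 + 2*(-18/Y + Y/(-58)) = -4 + 2*(-18/Y + Y*(-1/58)) = -4 + 2*(-18/Y - Y/58) = -4 + (-36/Y - Y/29) = -4 - 36/Y - Y/29)
(W(-205) + 94**2)*(X(-43) + 3315) = (-90 + 94**2)*((-4 - 36/(-43) - 1/29*(-43)) + 3315) = (-90 + 8836)*((-4 - 36*(-1/43) + 43/29) + 3315) = 8746*((-4 + 36/43 + 43/29) + 3315) = 8746*(-2095/1247 + 3315) = 8746*(4131710/1247) = 36135935660/1247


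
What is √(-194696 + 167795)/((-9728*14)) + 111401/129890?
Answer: 111401/129890 - 3*I*√61/19456 ≈ 0.85766 - 0.0012043*I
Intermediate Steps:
√(-194696 + 167795)/((-9728*14)) + 111401/129890 = √(-26901)/(-136192) + 111401*(1/129890) = (21*I*√61)*(-1/136192) + 111401/129890 = -3*I*√61/19456 + 111401/129890 = 111401/129890 - 3*I*√61/19456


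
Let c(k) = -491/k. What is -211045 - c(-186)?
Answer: -39254861/186 ≈ -2.1105e+5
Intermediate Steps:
-211045 - c(-186) = -211045 - (-491)/(-186) = -211045 - (-491)*(-1)/186 = -211045 - 1*491/186 = -211045 - 491/186 = -39254861/186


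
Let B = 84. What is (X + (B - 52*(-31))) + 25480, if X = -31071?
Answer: -3895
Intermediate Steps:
(X + (B - 52*(-31))) + 25480 = (-31071 + (84 - 52*(-31))) + 25480 = (-31071 + (84 + 1612)) + 25480 = (-31071 + 1696) + 25480 = -29375 + 25480 = -3895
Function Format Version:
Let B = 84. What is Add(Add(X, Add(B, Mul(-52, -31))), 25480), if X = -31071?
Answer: -3895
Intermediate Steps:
Add(Add(X, Add(B, Mul(-52, -31))), 25480) = Add(Add(-31071, Add(84, Mul(-52, -31))), 25480) = Add(Add(-31071, Add(84, 1612)), 25480) = Add(Add(-31071, 1696), 25480) = Add(-29375, 25480) = -3895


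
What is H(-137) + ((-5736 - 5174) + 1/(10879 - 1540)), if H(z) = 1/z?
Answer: -13958732332/1279443 ≈ -10910.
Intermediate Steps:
H(-137) + ((-5736 - 5174) + 1/(10879 - 1540)) = 1/(-137) + ((-5736 - 5174) + 1/(10879 - 1540)) = -1/137 + (-10910 + 1/9339) = -1/137 - 101888489/9339 = -13958732332/1279443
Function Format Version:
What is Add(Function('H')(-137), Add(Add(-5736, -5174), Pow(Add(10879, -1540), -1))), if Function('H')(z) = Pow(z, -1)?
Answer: Rational(-13958732332, 1279443) ≈ -10910.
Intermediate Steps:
Add(Function('H')(-137), Add(Add(-5736, -5174), Pow(Add(10879, -1540), -1))) = Add(Pow(-137, -1), Add(Add(-5736, -5174), Pow(Add(10879, -1540), -1))) = Add(Rational(-1, 137), Add(-10910, Pow(9339, -1))) = Add(Rational(-1, 137), Add(-10910, Rational(1, 9339))) = Add(Rational(-1, 137), Rational(-101888489, 9339)) = Rational(-13958732332, 1279443)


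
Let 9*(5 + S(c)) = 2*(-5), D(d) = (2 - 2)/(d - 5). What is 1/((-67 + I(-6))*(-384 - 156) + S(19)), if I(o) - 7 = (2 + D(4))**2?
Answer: 9/272105 ≈ 3.3075e-5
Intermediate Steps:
D(d) = 0 (D(d) = 0/(-5 + d) = 0)
S(c) = -55/9 (S(c) = -5 + (2*(-5))/9 = -5 + (1/9)*(-10) = -5 - 10/9 = -55/9)
I(o) = 11 (I(o) = 7 + (2 + 0)**2 = 7 + 2**2 = 7 + 4 = 11)
1/((-67 + I(-6))*(-384 - 156) + S(19)) = 1/((-67 + 11)*(-384 - 156) - 55/9) = 1/(-56*(-540) - 55/9) = 1/(30240 - 55/9) = 1/(272105/9) = 9/272105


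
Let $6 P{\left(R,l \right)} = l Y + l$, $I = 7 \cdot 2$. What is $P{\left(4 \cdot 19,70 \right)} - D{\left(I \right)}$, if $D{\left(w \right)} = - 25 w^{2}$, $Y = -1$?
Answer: $4900$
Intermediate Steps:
$I = 14$
$P{\left(R,l \right)} = 0$ ($P{\left(R,l \right)} = \frac{l \left(-1\right) + l}{6} = \frac{- l + l}{6} = \frac{1}{6} \cdot 0 = 0$)
$P{\left(4 \cdot 19,70 \right)} - D{\left(I \right)} = 0 - - 25 \cdot 14^{2} = 0 - \left(-25\right) 196 = 0 - -4900 = 0 + 4900 = 4900$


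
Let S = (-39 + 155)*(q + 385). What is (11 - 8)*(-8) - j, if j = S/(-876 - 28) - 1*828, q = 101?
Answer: 97899/113 ≈ 866.36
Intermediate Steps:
S = 56376 (S = (-39 + 155)*(101 + 385) = 116*486 = 56376)
j = -100611/113 (j = 56376/(-876 - 28) - 1*828 = 56376/(-904) - 828 = 56376*(-1/904) - 828 = -7047/113 - 828 = -100611/113 ≈ -890.36)
(11 - 8)*(-8) - j = (11 - 8)*(-8) - 1*(-100611/113) = 3*(-8) + 100611/113 = -24 + 100611/113 = 97899/113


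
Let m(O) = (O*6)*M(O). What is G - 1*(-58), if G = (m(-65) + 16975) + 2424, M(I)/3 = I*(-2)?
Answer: -132643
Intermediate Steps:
M(I) = -6*I (M(I) = 3*(I*(-2)) = 3*(-2*I) = -6*I)
m(O) = -36*O² (m(O) = (O*6)*(-6*O) = (6*O)*(-6*O) = -36*O²)
G = -132701 (G = (-36*(-65)² + 16975) + 2424 = (-36*4225 + 16975) + 2424 = (-152100 + 16975) + 2424 = -135125 + 2424 = -132701)
G - 1*(-58) = -132701 - 1*(-58) = -132701 + 58 = -132643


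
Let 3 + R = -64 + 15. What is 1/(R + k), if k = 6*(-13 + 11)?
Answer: -1/64 ≈ -0.015625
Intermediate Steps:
R = -52 (R = -3 + (-64 + 15) = -3 - 49 = -52)
k = -12 (k = 6*(-2) = -12)
1/(R + k) = 1/(-52 - 12) = 1/(-64) = -1/64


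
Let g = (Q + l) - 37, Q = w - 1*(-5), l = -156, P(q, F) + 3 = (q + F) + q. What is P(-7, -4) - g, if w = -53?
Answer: 220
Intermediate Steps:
P(q, F) = -3 + F + 2*q (P(q, F) = -3 + ((q + F) + q) = -3 + ((F + q) + q) = -3 + (F + 2*q) = -3 + F + 2*q)
Q = -48 (Q = -53 - 1*(-5) = -53 + 5 = -48)
g = -241 (g = (-48 - 156) - 37 = -204 - 37 = -241)
P(-7, -4) - g = (-3 - 4 + 2*(-7)) - 1*(-241) = (-3 - 4 - 14) + 241 = -21 + 241 = 220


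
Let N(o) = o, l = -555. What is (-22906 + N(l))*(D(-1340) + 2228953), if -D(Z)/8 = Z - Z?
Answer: -52293466333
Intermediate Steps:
D(Z) = 0 (D(Z) = -8*(Z - Z) = -8*0 = 0)
(-22906 + N(l))*(D(-1340) + 2228953) = (-22906 - 555)*(0 + 2228953) = -23461*2228953 = -52293466333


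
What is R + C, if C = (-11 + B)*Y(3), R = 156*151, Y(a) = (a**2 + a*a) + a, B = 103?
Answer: 25488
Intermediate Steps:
Y(a) = a + 2*a**2 (Y(a) = (a**2 + a**2) + a = 2*a**2 + a = a + 2*a**2)
R = 23556
C = 1932 (C = (-11 + 103)*(3*(1 + 2*3)) = 92*(3*(1 + 6)) = 92*(3*7) = 92*21 = 1932)
R + C = 23556 + 1932 = 25488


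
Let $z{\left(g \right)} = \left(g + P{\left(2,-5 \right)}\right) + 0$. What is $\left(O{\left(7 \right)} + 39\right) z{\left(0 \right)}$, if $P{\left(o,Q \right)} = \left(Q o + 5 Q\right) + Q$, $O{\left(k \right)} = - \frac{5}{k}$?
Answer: $- \frac{10720}{7} \approx -1531.4$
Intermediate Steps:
$P{\left(o,Q \right)} = 6 Q + Q o$ ($P{\left(o,Q \right)} = \left(5 Q + Q o\right) + Q = 6 Q + Q o$)
$z{\left(g \right)} = -40 + g$ ($z{\left(g \right)} = \left(g - 5 \left(6 + 2\right)\right) + 0 = \left(g - 40\right) + 0 = \left(-40 + g\right) + 0 = -40 + g$)
$\left(O{\left(7 \right)} + 39\right) z{\left(0 \right)} = \left(- \frac{5}{7} + 39\right) \left(-40 + 0\right) = \left(\left(-5\right) \frac{1}{7} + 39\right) \left(-40\right) = \left(- \frac{5}{7} + 39\right) \left(-40\right) = \frac{268}{7} \left(-40\right) = - \frac{10720}{7}$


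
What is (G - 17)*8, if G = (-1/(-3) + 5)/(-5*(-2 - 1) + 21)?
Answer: -3640/27 ≈ -134.81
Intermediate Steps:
G = 4/27 (G = (-1*(-⅓) + 5)/(-5*(-3) + 21) = (⅓ + 5)/(15 + 21) = (16/3)/36 = (16/3)*(1/36) = 4/27 ≈ 0.14815)
(G - 17)*8 = (4/27 - 17)*8 = -455/27*8 = -3640/27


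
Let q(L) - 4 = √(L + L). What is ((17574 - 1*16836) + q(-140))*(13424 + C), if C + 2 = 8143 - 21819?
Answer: -188468 - 508*I*√70 ≈ -1.8847e+5 - 4250.2*I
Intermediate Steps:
C = -13678 (C = -2 + (8143 - 21819) = -2 - 13676 = -13678)
q(L) = 4 + √2*√L (q(L) = 4 + √(L + L) = 4 + √(2*L) = 4 + √2*√L)
((17574 - 1*16836) + q(-140))*(13424 + C) = ((17574 - 1*16836) + (4 + √2*√(-140)))*(13424 - 13678) = ((17574 - 16836) + (4 + √2*(2*I*√35)))*(-254) = (738 + (4 + 2*I*√70))*(-254) = (742 + 2*I*√70)*(-254) = -188468 - 508*I*√70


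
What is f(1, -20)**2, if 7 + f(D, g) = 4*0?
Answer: 49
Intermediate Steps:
f(D, g) = -7 (f(D, g) = -7 + 4*0 = -7 + 0 = -7)
f(1, -20)**2 = (-7)**2 = 49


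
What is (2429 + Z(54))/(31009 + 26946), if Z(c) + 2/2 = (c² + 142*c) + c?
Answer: 13066/57955 ≈ 0.22545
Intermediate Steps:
Z(c) = -1 + c² + 143*c (Z(c) = -1 + ((c² + 142*c) + c) = -1 + (c² + 143*c) = -1 + c² + 143*c)
(2429 + Z(54))/(31009 + 26946) = (2429 + (-1 + 54² + 143*54))/(31009 + 26946) = (2429 + (-1 + 2916 + 7722))/57955 = (2429 + 10637)*(1/57955) = 13066*(1/57955) = 13066/57955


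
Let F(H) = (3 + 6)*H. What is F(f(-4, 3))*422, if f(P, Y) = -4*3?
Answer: -45576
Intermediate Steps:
f(P, Y) = -12
F(H) = 9*H
F(f(-4, 3))*422 = (9*(-12))*422 = -108*422 = -45576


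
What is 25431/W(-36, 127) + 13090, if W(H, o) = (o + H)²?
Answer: 2212729/169 ≈ 13093.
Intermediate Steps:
W(H, o) = (H + o)²
25431/W(-36, 127) + 13090 = 25431/((-36 + 127)²) + 13090 = 25431/(91²) + 13090 = 25431/8281 + 13090 = 25431*(1/8281) + 13090 = 519/169 + 13090 = 2212729/169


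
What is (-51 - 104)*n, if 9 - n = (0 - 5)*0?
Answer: -1395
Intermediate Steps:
n = 9 (n = 9 - (0 - 5)*0 = 9 - (-5)*0 = 9 - 1*0 = 9 + 0 = 9)
(-51 - 104)*n = (-51 - 104)*9 = -155*9 = -1395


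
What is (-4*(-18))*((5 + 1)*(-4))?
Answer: -1728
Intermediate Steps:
(-4*(-18))*((5 + 1)*(-4)) = 72*(6*(-4)) = 72*(-24) = -1728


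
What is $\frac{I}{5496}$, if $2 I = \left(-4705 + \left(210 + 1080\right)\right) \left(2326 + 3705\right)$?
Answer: $- \frac{20595865}{10992} \approx -1873.7$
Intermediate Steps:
$I = - \frac{20595865}{2}$ ($I = \frac{\left(-4705 + \left(210 + 1080\right)\right) \left(2326 + 3705\right)}{2} = \frac{\left(-4705 + 1290\right) 6031}{2} = \frac{\left(-3415\right) 6031}{2} = \frac{1}{2} \left(-20595865\right) = - \frac{20595865}{2} \approx -1.0298 \cdot 10^{7}$)
$\frac{I}{5496} = - \frac{20595865}{2 \cdot 5496} = \left(- \frac{20595865}{2}\right) \frac{1}{5496} = - \frac{20595865}{10992}$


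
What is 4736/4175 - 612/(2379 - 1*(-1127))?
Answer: 7024658/7318775 ≈ 0.95981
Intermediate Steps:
4736/4175 - 612/(2379 - 1*(-1127)) = 4736*(1/4175) - 612/(2379 + 1127) = 4736/4175 - 612/3506 = 4736/4175 - 612*1/3506 = 4736/4175 - 306/1753 = 7024658/7318775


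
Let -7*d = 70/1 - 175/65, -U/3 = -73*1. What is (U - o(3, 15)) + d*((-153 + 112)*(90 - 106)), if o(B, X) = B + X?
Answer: -79387/13 ≈ -6106.7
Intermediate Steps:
U = 219 (U = -(-219) = -3*(-73) = 219)
d = -125/13 (d = -(70/1 - 175/65)/7 = -(70*1 - 175*1/65)/7 = -(70 - 35/13)/7 = -⅐*875/13 = -125/13 ≈ -9.6154)
(U - o(3, 15)) + d*((-153 + 112)*(90 - 106)) = (219 - (3 + 15)) - 125*(-153 + 112)*(90 - 106)/13 = (219 - 1*18) - (-5125)*(-16)/13 = (219 - 18) - 125/13*656 = 201 - 82000/13 = -79387/13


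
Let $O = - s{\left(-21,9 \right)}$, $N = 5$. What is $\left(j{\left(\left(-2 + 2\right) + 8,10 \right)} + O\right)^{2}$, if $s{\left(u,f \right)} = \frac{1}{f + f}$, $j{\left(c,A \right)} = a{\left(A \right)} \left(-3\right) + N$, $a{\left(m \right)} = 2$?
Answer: $\frac{361}{324} \approx 1.1142$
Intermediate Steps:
$j{\left(c,A \right)} = -1$ ($j{\left(c,A \right)} = 2 \left(-3\right) + 5 = -6 + 5 = -1$)
$s{\left(u,f \right)} = \frac{1}{2 f}$
$O = - \frac{1}{18}$ ($O = - \frac{1}{2 \cdot 9} = \left(-1\right) \frac{1}{18} = - \frac{1}{18} \approx -0.055556$)
$\left(j{\left(\left(-2 + 2\right) + 8,10 \right)} + O\right)^{2} = \left(-1 - \frac{1}{18}\right)^{2} = \left(- \frac{19}{18}\right)^{2} = \frac{361}{324}$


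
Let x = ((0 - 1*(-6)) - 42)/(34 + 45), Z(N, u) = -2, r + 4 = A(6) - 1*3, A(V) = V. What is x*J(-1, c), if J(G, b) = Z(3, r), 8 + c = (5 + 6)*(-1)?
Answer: 72/79 ≈ 0.91139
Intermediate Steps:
c = -19 (c = -8 + (5 + 6)*(-1) = -8 + 11*(-1) = -8 - 11 = -19)
r = -1 (r = -4 + (6 - 1*3) = -4 + (6 - 3) = -4 + 3 = -1)
J(G, b) = -2
x = -36/79 (x = ((0 + 6) - 42)/79 = (6 - 42)*(1/79) = -36*1/79 = -36/79 ≈ -0.45570)
x*J(-1, c) = -36/79*(-2) = 72/79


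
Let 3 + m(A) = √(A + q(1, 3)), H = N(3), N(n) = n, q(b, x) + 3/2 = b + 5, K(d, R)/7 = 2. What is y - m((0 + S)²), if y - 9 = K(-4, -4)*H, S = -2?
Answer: 54 - √34/2 ≈ 51.085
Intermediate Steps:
K(d, R) = 14 (K(d, R) = 7*2 = 14)
q(b, x) = 7/2 + b (q(b, x) = -3/2 + (b + 5) = -3/2 + (5 + b) = 7/2 + b)
H = 3
y = 51 (y = 9 + 14*3 = 9 + 42 = 51)
m(A) = -3 + √(9/2 + A) (m(A) = -3 + √(A + (7/2 + 1)) = -3 + √(A + 9/2) = -3 + √(9/2 + A))
y - m((0 + S)²) = 51 - (-3 + √(18 + 4*(0 - 2)²)/2) = 51 - (-3 + √(18 + 4*(-2)²)/2) = 51 - (-3 + √(18 + 4*4)/2) = 51 - (-3 + √(18 + 16)/2) = 51 - (-3 + √34/2) = 51 + (3 - √34/2) = 54 - √34/2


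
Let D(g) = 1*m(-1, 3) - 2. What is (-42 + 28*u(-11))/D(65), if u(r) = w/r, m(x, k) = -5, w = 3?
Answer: 78/11 ≈ 7.0909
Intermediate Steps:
D(g) = -7 (D(g) = 1*(-5) - 2 = -5 - 2 = -7)
u(r) = 3/r
(-42 + 28*u(-11))/D(65) = (-42 + 28*(3/(-11)))/(-7) = (-42 + 28*(3*(-1/11)))*(-⅐) = (-42 + 28*(-3/11))*(-⅐) = (-42 - 84/11)*(-⅐) = -546/11*(-⅐) = 78/11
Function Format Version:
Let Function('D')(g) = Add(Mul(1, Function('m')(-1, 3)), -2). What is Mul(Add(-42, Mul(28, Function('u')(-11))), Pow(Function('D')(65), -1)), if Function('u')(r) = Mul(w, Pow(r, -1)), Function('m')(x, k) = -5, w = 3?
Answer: Rational(78, 11) ≈ 7.0909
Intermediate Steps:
Function('D')(g) = -7 (Function('D')(g) = Add(Mul(1, -5), -2) = Add(-5, -2) = -7)
Function('u')(r) = Mul(3, Pow(r, -1))
Mul(Add(-42, Mul(28, Function('u')(-11))), Pow(Function('D')(65), -1)) = Mul(Add(-42, Mul(28, Mul(3, Pow(-11, -1)))), Pow(-7, -1)) = Mul(Add(-42, Mul(28, Mul(3, Rational(-1, 11)))), Rational(-1, 7)) = Mul(Add(-42, Mul(28, Rational(-3, 11))), Rational(-1, 7)) = Mul(Add(-42, Rational(-84, 11)), Rational(-1, 7)) = Mul(Rational(-546, 11), Rational(-1, 7)) = Rational(78, 11)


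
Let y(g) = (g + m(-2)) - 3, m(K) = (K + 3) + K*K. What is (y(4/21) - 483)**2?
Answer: 101949409/441 ≈ 2.3118e+5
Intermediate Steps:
m(K) = 3 + K + K**2 (m(K) = (3 + K) + K**2 = 3 + K + K**2)
y(g) = 2 + g (y(g) = (g + (3 - 2 + (-2)**2)) - 3 = (g + (3 - 2 + 4)) - 3 = (g + 5) - 3 = (5 + g) - 3 = 2 + g)
(y(4/21) - 483)**2 = ((2 + 4/21) - 483)**2 = (46/21 - 483)**2 = (-10097/21)**2 = 101949409/441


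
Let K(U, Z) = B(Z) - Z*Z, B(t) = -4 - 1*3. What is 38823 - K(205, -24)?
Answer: 39406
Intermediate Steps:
B(t) = -7 (B(t) = -4 - 3 = -7)
K(U, Z) = -7 - Z² (K(U, Z) = -7 - Z*Z = -7 - Z²)
38823 - K(205, -24) = 38823 - (-7 - 1*(-24)²) = 38823 - (-7 - 1*576) = 38823 - (-7 - 576) = 38823 - 1*(-583) = 38823 + 583 = 39406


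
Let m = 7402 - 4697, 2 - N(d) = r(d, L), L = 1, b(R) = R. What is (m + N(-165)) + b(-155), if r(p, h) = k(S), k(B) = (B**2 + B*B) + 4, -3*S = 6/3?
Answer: 22924/9 ≈ 2547.1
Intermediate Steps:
S = -2/3 ≈ -0.66667
k(B) = 4 + 2*B**2 (k(B) = (B**2 + B**2) + 4 = 2*B**2 + 4 = 4 + 2*B**2)
r(p, h) = 44/9 (r(p, h) = 4 + 2*(-2/3)**2 = 4 + 2*(4/9) = 4 + 8/9 = 44/9)
N(d) = -26/9 (N(d) = 2 - 1*44/9 = 2 - 44/9 = -26/9)
m = 2705
(m + N(-165)) + b(-155) = (2705 - 26/9) - 155 = 24319/9 - 155 = 22924/9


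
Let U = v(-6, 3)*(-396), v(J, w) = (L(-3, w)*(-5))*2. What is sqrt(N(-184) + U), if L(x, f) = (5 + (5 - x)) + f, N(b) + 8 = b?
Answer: 8*sqrt(987) ≈ 251.33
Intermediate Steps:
N(b) = -8 + b
L(x, f) = 10 + f - x (L(x, f) = (10 - x) + f = 10 + f - x)
v(J, w) = -130 - 10*w (v(J, w) = ((10 + w - 1*(-3))*(-5))*2 = ((10 + w + 3)*(-5))*2 = ((13 + w)*(-5))*2 = (-65 - 5*w)*2 = -130 - 10*w)
U = 63360 (U = (-130 - 10*3)*(-396) = (-130 - 30)*(-396) = -160*(-396) = 63360)
sqrt(N(-184) + U) = sqrt((-8 - 184) + 63360) = sqrt(-192 + 63360) = sqrt(63168) = 8*sqrt(987)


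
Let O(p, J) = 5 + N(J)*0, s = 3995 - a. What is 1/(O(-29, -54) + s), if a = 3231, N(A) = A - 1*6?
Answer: 1/769 ≈ 0.0013004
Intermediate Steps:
N(A) = -6 + A (N(A) = A - 6 = -6 + A)
s = 764 (s = 3995 - 1*3231 = 3995 - 3231 = 764)
O(p, J) = 5 (O(p, J) = 5 + (-6 + J)*0 = 5 + 0 = 5)
1/(O(-29, -54) + s) = 1/(5 + 764) = 1/769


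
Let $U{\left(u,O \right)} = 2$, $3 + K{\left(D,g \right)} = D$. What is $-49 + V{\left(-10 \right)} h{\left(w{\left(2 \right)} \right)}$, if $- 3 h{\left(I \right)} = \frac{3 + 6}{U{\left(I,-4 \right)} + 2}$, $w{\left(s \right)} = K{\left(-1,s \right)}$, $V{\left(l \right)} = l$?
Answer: $- \frac{83}{2} \approx -41.5$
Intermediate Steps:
$K{\left(D,g \right)} = -3 + D$
$w{\left(s \right)} = -4$ ($w{\left(s \right)} = -3 - 1 = -4$)
$h{\left(I \right)} = - \frac{3}{4}$ ($h{\left(I \right)} = - \frac{\left(3 + 6\right) \frac{1}{2 + 2}}{3} = - \frac{9 \cdot \frac{1}{4}}{3} = \left(- \frac{1}{3}\right) \frac{9}{4} = - \frac{3}{4}$)
$-49 + V{\left(-10 \right)} h{\left(w{\left(2 \right)} \right)} = -49 - - \frac{15}{2} = -49 + \frac{15}{2} = - \frac{83}{2}$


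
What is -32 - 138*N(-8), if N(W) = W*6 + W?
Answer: 7696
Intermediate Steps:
N(W) = 7*W (N(W) = 6*W + W = 7*W)
-32 - 138*N(-8) = -32 - 966*(-8) = -32 - 138*(-56) = -32 + 7728 = 7696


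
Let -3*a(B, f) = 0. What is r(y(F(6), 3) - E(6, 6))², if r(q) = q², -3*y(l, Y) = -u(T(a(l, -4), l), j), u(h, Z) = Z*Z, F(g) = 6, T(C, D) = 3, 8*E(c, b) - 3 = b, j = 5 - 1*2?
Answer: 50625/4096 ≈ 12.360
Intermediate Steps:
a(B, f) = 0 (a(B, f) = -⅓*0 = 0)
j = 3 (j = 5 - 2 = 3)
E(c, b) = 3/8 + b/8
u(h, Z) = Z²
y(l, Y) = 3 (y(l, Y) = -(-1)*3²/3 = -(-1)*9/3 = -⅓*(-9) = 3)
r(y(F(6), 3) - E(6, 6))² = ((3 - (3/8 + (⅛)*6))²)² = ((3 - (3/8 + ¾))²)² = ((3 - 1*9/8)²)² = ((3 - 9/8)²)² = ((15/8)²)² = (225/64)² = 50625/4096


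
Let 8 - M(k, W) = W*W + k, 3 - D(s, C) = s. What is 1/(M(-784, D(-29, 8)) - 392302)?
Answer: -1/392534 ≈ -2.5475e-6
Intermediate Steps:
D(s, C) = 3 - s
M(k, W) = 8 - k - W² (M(k, W) = 8 - (W*W + k) = 8 - (W² + k) = 8 - (k + W²) = 8 + (-k - W²) = 8 - k - W²)
1/(M(-784, D(-29, 8)) - 392302) = 1/((8 - 1*(-784) - (3 - 1*(-29))²) - 392302) = 1/((8 + 784 - (3 + 29)²) - 392302) = 1/((8 + 784 - 1*32²) - 392302) = 1/((8 + 784 - 1*1024) - 392302) = 1/((8 + 784 - 1024) - 392302) = 1/(-232 - 392302) = 1/(-392534) = -1/392534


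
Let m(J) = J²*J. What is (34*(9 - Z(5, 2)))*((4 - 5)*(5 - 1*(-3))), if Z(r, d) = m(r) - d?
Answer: 31008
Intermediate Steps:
m(J) = J³
Z(r, d) = r³ - d
(34*(9 - Z(5, 2)))*((4 - 5)*(5 - 1*(-3))) = (34*(9 - (5³ - 1*2)))*((4 - 5)*(5 - 1*(-3))) = (34*(9 - (125 - 2)))*(-(5 + 3)) = (34*(9 - 1*123))*(-1*8) = (34*(9 - 123))*(-8) = (34*(-114))*(-8) = -3876*(-8) = 31008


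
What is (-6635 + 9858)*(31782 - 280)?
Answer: 101530946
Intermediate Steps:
(-6635 + 9858)*(31782 - 280) = 3223*31502 = 101530946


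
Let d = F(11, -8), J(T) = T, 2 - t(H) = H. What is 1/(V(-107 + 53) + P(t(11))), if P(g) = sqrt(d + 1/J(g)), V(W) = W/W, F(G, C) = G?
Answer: -9/89 + 21*sqrt(2)/89 ≈ 0.23257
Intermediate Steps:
t(H) = 2 - H
d = 11
V(W) = 1
P(g) = sqrt(11 + 1/g)
1/(V(-107 + 53) + P(t(11))) = 1/(1 + sqrt(11 + 1/(2 - 1*11))) = 1/(1 + sqrt(11 + 1/(2 - 11))) = 1/(1 + sqrt(11 + 1/(-9))) = 1/(1 + sqrt(11 - 1/9)) = 1/(1 + sqrt(98/9)) = 1/(1 + 7*sqrt(2)/3)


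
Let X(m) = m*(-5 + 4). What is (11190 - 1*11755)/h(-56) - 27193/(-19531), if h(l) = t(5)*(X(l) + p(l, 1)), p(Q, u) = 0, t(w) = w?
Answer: -684195/1093736 ≈ -0.62556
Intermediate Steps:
X(m) = -m (X(m) = m*(-1) = -m)
h(l) = -5*l (h(l) = 5*(-l + 0) = 5*(-l) = -5*l)
(11190 - 1*11755)/h(-56) - 27193/(-19531) = (11190 - 1*11755)/((-5*(-56))) - 27193/(-19531) = (11190 - 11755)/280 - 27193*(-1/19531) = -565*1/280 + 27193/19531 = -113/56 + 27193/19531 = -684195/1093736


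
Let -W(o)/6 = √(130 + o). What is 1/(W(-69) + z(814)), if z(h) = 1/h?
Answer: -814/1455060815 - 3975576*√61/1455060815 ≈ -0.021340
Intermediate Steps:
W(o) = -6*√(130 + o)
1/(W(-69) + z(814)) = 1/(-6*√(130 - 69) + 1/814) = 1/(-6*√61 + 1/814) = 1/(1/814 - 6*√61)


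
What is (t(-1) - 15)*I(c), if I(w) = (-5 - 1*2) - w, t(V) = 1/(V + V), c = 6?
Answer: 403/2 ≈ 201.50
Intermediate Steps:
t(V) = 1/(2*V)
I(w) = -7 - w (I(w) = (-5 - 2) - w = -7 - w)
(t(-1) - 15)*I(c) = ((½)/(-1) - 15)*(-7 - 1*6) = ((½)*(-1) - 15)*(-7 - 6) = (-½ - 15)*(-13) = -31/2*(-13) = 403/2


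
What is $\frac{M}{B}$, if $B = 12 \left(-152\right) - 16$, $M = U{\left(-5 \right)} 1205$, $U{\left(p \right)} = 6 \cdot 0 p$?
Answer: $0$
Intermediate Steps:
$U{\left(p \right)} = 0$ ($U{\left(p \right)} = 0 p = 0$)
$M = 0$ ($M = 0 \cdot 1205 = 0$)
$B = -1840$ ($B = -1824 - 16 = -1840$)
$\frac{M}{B} = \frac{0}{-1840} = 0 \left(- \frac{1}{1840}\right) = 0$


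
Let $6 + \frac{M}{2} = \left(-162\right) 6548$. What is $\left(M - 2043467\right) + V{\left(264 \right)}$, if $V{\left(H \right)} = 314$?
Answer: $-4164717$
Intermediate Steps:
$M = -2121564$ ($M = -12 + 2 \left(\left(-162\right) 6548\right) = -12 + 2 \left(-1060776\right) = -12 - 2121552 = -2121564$)
$\left(M - 2043467\right) + V{\left(264 \right)} = \left(-2121564 - 2043467\right) + 314 = -4165031 + 314 = -4164717$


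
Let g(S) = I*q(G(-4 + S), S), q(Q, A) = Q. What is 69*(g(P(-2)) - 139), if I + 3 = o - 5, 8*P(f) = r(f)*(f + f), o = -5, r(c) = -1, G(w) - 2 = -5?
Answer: -6900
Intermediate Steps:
G(w) = -3 (G(w) = 2 - 5 = -3)
P(f) = -f/4 (P(f) = (-(f + f))/8 = (-2*f)/8 = -f/4)
I = -13 (I = -3 + (-5 - 5) = -3 - 10 = -13)
g(S) = 39 (g(S) = -13*(-3) = 39)
69*(g(P(-2)) - 139) = 69*(39 - 139) = 69*(-100) = -6900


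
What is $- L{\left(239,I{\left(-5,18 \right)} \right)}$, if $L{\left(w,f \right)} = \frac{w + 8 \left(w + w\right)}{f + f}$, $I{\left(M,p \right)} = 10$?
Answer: $- \frac{4063}{20} \approx -203.15$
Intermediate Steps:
$L{\left(w,f \right)} = \frac{17 w}{2 f}$ ($L{\left(w,f \right)} = \frac{w + 8 \cdot 2 w}{2 f} = \left(w + 16 w\right) \frac{1}{2 f} = 17 w \frac{1}{2 f} = \frac{17 w}{2 f}$)
$- L{\left(239,I{\left(-5,18 \right)} \right)} = - \frac{17 \cdot 239}{2 \cdot 10} = \left(-1\right) \frac{4063}{20} = - \frac{4063}{20}$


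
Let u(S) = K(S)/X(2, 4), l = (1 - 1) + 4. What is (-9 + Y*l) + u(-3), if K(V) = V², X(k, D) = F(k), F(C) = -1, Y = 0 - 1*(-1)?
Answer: -14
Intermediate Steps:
l = 4 (l = 0 + 4 = 4)
Y = 1 (Y = 0 + 1 = 1)
X(k, D) = -1
u(S) = -S² (u(S) = S²/(-1) = S²*(-1) = -S²)
(-9 + Y*l) + u(-3) = (-9 + 1*4) - 1*(-3)² = (-9 + 4) - 1*9 = -5 - 9 = -14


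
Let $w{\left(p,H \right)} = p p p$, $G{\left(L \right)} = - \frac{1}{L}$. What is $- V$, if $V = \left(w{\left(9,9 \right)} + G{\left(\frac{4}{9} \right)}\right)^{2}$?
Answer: $- \frac{8450649}{16} \approx -5.2817 \cdot 10^{5}$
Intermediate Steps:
$w{\left(p,H \right)} = p^{3}$ ($w{\left(p,H \right)} = p^{2} p = p^{3}$)
$V = \frac{8450649}{16}$ ($V = \left(9^{3} - \frac{1}{4 \cdot \frac{1}{9}}\right)^{2} = \left(729 - \frac{1}{4 \cdot \frac{1}{9}}\right)^{2} = \left(729 - \frac{1}{\frac{4}{9}}\right)^{2} = \left(729 - \frac{9}{4}\right)^{2} = \left(\frac{2907}{4}\right)^{2} = \frac{8450649}{16} \approx 5.2817 \cdot 10^{5}$)
$- V = \left(-1\right) \frac{8450649}{16} = - \frac{8450649}{16}$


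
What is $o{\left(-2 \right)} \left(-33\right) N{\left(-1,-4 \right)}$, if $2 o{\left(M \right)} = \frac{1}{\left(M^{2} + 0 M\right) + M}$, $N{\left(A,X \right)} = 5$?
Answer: $- \frac{165}{4} \approx -41.25$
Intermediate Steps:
$o{\left(M \right)} = \frac{1}{2 \left(M + M^{2}\right)}$ ($o{\left(M \right)} = \frac{1}{2 \left(\left(M^{2} + 0 M\right) + M\right)} = \frac{1}{2 \left(\left(M^{2} + 0\right) + M\right)} = \frac{1}{2 \left(M^{2} + M\right)} = \frac{1}{2 \left(M + M^{2}\right)}$)
$o{\left(-2 \right)} \left(-33\right) N{\left(-1,-4 \right)} = \frac{1}{2 \left(-2\right) \left(1 - 2\right)} \left(-33\right) 5 = \frac{1}{2} \left(- \frac{1}{2}\right) \frac{1}{-1} \left(-33\right) 5 = \frac{1}{2} \left(- \frac{1}{2}\right) \left(-1\right) \left(-33\right) 5 = \frac{1}{4} \left(-33\right) 5 = \left(- \frac{33}{4}\right) 5 = - \frac{165}{4}$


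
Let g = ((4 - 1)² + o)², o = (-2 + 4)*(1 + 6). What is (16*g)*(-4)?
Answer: -33856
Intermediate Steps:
o = 14 (o = 2*7 = 14)
g = 529 (g = ((4 - 1)² + 14)² = (3² + 14)² = (9 + 14)² = 23² = 529)
(16*g)*(-4) = (16*529)*(-4) = 8464*(-4) = -33856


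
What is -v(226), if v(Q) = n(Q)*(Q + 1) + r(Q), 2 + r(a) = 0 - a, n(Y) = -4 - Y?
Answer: 52438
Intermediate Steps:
r(a) = -2 - a (r(a) = -2 + (0 - a) = -2 - a)
v(Q) = -2 - Q + (1 + Q)*(-4 - Q) (v(Q) = (-4 - Q)*(Q + 1) + (-2 - Q) = (-4 - Q)*(1 + Q) + (-2 - Q) = (1 + Q)*(-4 - Q) + (-2 - Q) = -2 - Q + (1 + Q)*(-4 - Q))
-v(226) = -(-6 - 1*226² - 6*226) = -(-6 - 1*51076 - 1356) = -(-6 - 51076 - 1356) = -1*(-52438) = 52438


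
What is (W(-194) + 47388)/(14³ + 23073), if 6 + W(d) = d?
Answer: 47188/25817 ≈ 1.8278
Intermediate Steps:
W(d) = -6 + d
(W(-194) + 47388)/(14³ + 23073) = ((-6 - 194) + 47388)/(14³ + 23073) = (-200 + 47388)/(2744 + 23073) = 47188/25817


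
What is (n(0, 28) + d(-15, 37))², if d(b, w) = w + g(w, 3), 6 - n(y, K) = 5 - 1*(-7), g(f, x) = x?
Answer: 1156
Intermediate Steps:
n(y, K) = -6 (n(y, K) = 6 - (5 - 1*(-7)) = 6 - (5 + 7) = 6 - 1*12 = 6 - 12 = -6)
d(b, w) = 3 + w (d(b, w) = w + 3 = 3 + w)
(n(0, 28) + d(-15, 37))² = (-6 + (3 + 37))² = (-6 + 40)² = 34² = 1156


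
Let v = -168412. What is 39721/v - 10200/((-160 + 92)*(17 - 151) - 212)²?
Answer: -7870045531/33349786300 ≈ -0.23598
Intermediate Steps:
39721/v - 10200/((-160 + 92)*(17 - 151) - 212)² = 39721/(-168412) - 10200/((-160 + 92)*(17 - 151) - 212)² = 39721*(-1/168412) - 10200/(-68*(-134) - 212)² = -39721/168412 - 10200/(9112 - 212)² = -39721/168412 - 10200/(8900²) = -39721/168412 - 10200/79210000 = -39721/168412 - 10200*1/79210000 = -39721/168412 - 51/396050 = -7870045531/33349786300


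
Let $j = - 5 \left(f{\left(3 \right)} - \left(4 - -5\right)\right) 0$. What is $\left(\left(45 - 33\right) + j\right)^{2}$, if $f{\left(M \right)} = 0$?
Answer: $144$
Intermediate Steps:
$j = 0$ ($j = - 5 \left(0 - \left(4 - -5\right)\right) 0 = - 5 \left(0 - \left(4 + 5\right)\right) 0 = - 5 \left(0 - 9\right) 0 = \left(-5\right) \left(-9\right) 0 = 45 \cdot 0 = 0$)
$\left(\left(45 - 33\right) + j\right)^{2} = \left(\left(45 - 33\right) + 0\right)^{2} = \left(12 + 0\right)^{2} = 12^{2} = 144$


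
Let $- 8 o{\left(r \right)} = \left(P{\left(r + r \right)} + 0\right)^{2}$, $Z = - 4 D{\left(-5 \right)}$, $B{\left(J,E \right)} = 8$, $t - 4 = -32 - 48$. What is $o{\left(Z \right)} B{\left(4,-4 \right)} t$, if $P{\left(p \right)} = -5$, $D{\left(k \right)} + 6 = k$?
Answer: $1900$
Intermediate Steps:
$t = -76$ ($t = 4 - 80 = -76$)
$D{\left(k \right)} = -6 + k$
$Z = 44$ ($Z = - 4 \left(-6 - 5\right) = \left(-4\right) \left(-11\right) = 44$)
$o{\left(r \right)} = - \frac{25}{8}$ ($o{\left(r \right)} = - \frac{\left(-5 + 0\right)^{2}}{8} = - \frac{\left(-5\right)^{2}}{8} = \left(- \frac{1}{8}\right) 25 = - \frac{25}{8}$)
$o{\left(Z \right)} B{\left(4,-4 \right)} t = \left(- \frac{25}{8}\right) 8 \left(-76\right) = \left(-25\right) \left(-76\right) = 1900$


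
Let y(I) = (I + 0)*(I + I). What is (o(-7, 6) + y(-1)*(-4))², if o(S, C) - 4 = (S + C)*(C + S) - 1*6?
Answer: 81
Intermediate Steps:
y(I) = 2*I² (y(I) = I*(2*I) = 2*I²)
o(S, C) = -2 + (C + S)² (o(S, C) = 4 + ((S + C)*(C + S) - 1*6) = 4 + ((C + S)*(C + S) - 6) = 4 + ((C + S)² - 6) = 4 + (-6 + (C + S)²) = -2 + (C + S)²)
(o(-7, 6) + y(-1)*(-4))² = ((-2 + (6 - 7)²) + (2*(-1)²)*(-4))² = ((-2 + (-1)²) + (2*1)*(-4))² = ((-2 + 1) + 2*(-4))² = (-1 - 8)² = (-9)² = 81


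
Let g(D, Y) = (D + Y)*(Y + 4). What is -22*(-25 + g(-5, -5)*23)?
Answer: -4510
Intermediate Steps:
g(D, Y) = (4 + Y)*(D + Y) (g(D, Y) = (D + Y)*(4 + Y) = (4 + Y)*(D + Y))
-22*(-25 + g(-5, -5)*23) = -22*(-25 + ((-5)² + 4*(-5) + 4*(-5) - 5*(-5))*23) = -22*(-25 + (25 - 20 - 20 + 25)*23) = -22*(-25 + 10*23) = -22*(-25 + 230) = -22*205 = -4510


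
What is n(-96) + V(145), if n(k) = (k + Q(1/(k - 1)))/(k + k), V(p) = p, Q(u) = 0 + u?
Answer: 2709793/18624 ≈ 145.50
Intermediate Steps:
Q(u) = u
n(k) = (k + 1/(-1 + k))/(2*k) (n(k) = (k + 1/(k - 1))/(k + k) = (k + 1/(-1 + k))/((2*k)) = (k + 1/(-1 + k))*(1/(2*k)) = (k + 1/(-1 + k))/(2*k))
n(-96) + V(145) = (1/2)*(1 - 96*(-1 - 96))/(-96*(-1 - 96)) + 145 = (1/2)*(-1/96)*(1 - 96*(-97))/(-97) + 145 = (1/2)*(-1/96)*(-1/97)*(1 + 9312) + 145 = (1/2)*(-1/96)*(-1/97)*9313 + 145 = 9313/18624 + 145 = 2709793/18624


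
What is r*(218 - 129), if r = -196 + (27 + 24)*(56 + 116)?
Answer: 763264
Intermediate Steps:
r = 8576 (r = -196 + 51*172 = -196 + 8772 = 8576)
r*(218 - 129) = 8576*(218 - 129) = 8576*89 = 763264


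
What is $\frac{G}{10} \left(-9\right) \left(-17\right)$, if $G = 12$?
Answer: $\frac{918}{5} \approx 183.6$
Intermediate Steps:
$\frac{G}{10} \left(-9\right) \left(-17\right) = \frac{12}{10} \left(-9\right) \left(-17\right) = 12 \cdot \frac{1}{10} \left(-9\right) \left(-17\right) = \frac{6}{5} \left(-9\right) \left(-17\right) = \left(- \frac{54}{5}\right) \left(-17\right) = \frac{918}{5}$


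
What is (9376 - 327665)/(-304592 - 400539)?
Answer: 318289/705131 ≈ 0.45139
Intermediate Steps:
(9376 - 327665)/(-304592 - 400539) = -318289/(-705131) = -318289*(-1/705131) = 318289/705131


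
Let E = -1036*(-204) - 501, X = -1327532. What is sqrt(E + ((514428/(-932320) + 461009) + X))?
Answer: 3*I*sqrt(989463595624210)/116540 ≈ 809.74*I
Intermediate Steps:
E = 210843 (E = 211344 - 501 = 210843)
sqrt(E + ((514428/(-932320) + 461009) + X)) = sqrt(210843 + ((514428/(-932320) + 461009) - 1327532)) = sqrt(210843 + ((514428*(-1/932320) + 461009) - 1327532)) = sqrt(210843 + ((-128607/233080 + 461009) - 1327532)) = sqrt(210843 + (107451849113/233080 - 1327532)) = sqrt(210843 - 201969309447/233080) = sqrt(-152826023007/233080) = 3*I*sqrt(989463595624210)/116540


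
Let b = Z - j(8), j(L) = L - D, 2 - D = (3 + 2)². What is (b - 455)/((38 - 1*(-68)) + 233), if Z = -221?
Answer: -707/339 ≈ -2.0855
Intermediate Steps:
D = -23 (D = 2 - (3 + 2)² = 2 - 1*5² = 2 - 1*25 = 2 - 25 = -23)
j(L) = 23 + L (j(L) = L - 1*(-23) = L + 23 = 23 + L)
b = -252 (b = -221 - (23 + 8) = -221 - 1*31 = -221 - 31 = -252)
(b - 455)/((38 - 1*(-68)) + 233) = (-252 - 455)/((38 - 1*(-68)) + 233) = -707/((38 + 68) + 233) = -707/(106 + 233) = -707/339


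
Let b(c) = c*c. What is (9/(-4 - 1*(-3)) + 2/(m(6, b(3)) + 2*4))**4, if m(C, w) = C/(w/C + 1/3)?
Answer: 89526025681/14776336 ≈ 6058.7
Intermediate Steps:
b(c) = c**2
m(C, w) = C/(1/3 + w/C) (m(C, w) = C/(w/C + 1*(1/3)) = C/(w/C + 1/3) = C/(1/3 + w/C))
(9/(-4 - 1*(-3)) + 2/(m(6, b(3)) + 2*4))**4 = (9/(-4 - 1*(-3)) + 2/(3*6**2/(6 + 3*3**2) + 2*4))**4 = (9/(-4 + 3) + 2/(3*36/(6 + 3*9) + 8))**4 = (9/(-1) + 2/(3*36/(6 + 27) + 8))**4 = (9*(-1) + 2/(3*36/33 + 8))**4 = (-9 + 2/(3*36*(1/33) + 8))**4 = (-9 + 2/(36/11 + 8))**4 = (-9 + 2/(124/11))**4 = (-9 + 2*(11/124))**4 = (-9 + 11/62)**4 = (-547/62)**4 = 89526025681/14776336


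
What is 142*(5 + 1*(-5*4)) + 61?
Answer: -2069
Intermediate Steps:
142*(5 + 1*(-5*4)) + 61 = 142*(5 + 1*(-20)) + 61 = 142*(5 - 20) + 61 = 142*(-15) + 61 = -2130 + 61 = -2069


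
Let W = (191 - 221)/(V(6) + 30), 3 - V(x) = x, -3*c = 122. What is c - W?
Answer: -356/9 ≈ -39.556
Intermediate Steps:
c = -122/3 (c = -1/3*122 = -122/3 ≈ -40.667)
V(x) = 3 - x
W = -10/9 (W = (191 - 221)/((3 - 1*6) + 30) = -30/((3 - 6) + 30) = -30/(-3 + 30) = -30/27 = -30*1/27 = -10/9 ≈ -1.1111)
c - W = -122/3 - 1*(-10/9) = -122/3 + 10/9 = -356/9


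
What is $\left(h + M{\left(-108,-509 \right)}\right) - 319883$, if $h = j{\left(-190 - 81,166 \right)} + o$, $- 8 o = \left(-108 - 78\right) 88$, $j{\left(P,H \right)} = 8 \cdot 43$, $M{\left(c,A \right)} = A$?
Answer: $-318002$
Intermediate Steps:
$j{\left(P,H \right)} = 344$
$o = 2046$ ($o = - \frac{\left(-108 - 78\right) 88}{8} = - \frac{\left(-186\right) 88}{8} = \left(- \frac{1}{8}\right) \left(-16368\right) = 2046$)
$h = 2390$ ($h = 344 + 2046 = 2390$)
$\left(h + M{\left(-108,-509 \right)}\right) - 319883 = \left(2390 - 509\right) - 319883 = 1881 - 319883 = -318002$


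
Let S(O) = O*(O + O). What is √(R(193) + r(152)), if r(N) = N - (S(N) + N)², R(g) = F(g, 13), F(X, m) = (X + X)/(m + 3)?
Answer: I*√34387990782/4 ≈ 46360.0*I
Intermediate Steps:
S(O) = 2*O² (S(O) = O*(2*O) = 2*O²)
F(X, m) = 2*X/(3 + m) (F(X, m) = (2*X)/(3 + m) = 2*X/(3 + m))
R(g) = g/8 (R(g) = 2*g/(3 + 13) = 2*g/16 = 2*g*(1/16) = g/8)
r(N) = N - (N + 2*N²)² (r(N) = N - (2*N² + N)² = N - (N + 2*N²)²)
√(R(193) + r(152)) = √((⅛)*193 + 152*(1 - 1*152*(1 + 2*152)²)) = √(193/8 + 152*(1 - 1*152*(1 + 304)²)) = √(193/8 + 152*(1 - 1*152*305²)) = √(193/8 + 152*(1 - 1*152*93025)) = √(193/8 + 152*(1 - 14139800)) = √(193/8 + 152*(-14139799)) = √(193/8 - 2149249448) = √(-17193995391/8) = I*√34387990782/4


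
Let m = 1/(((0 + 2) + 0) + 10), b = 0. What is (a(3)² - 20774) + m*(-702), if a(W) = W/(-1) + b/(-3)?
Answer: -41647/2 ≈ -20824.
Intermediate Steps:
m = 1/12 (m = 1/((2 + 0) + 10) = 1/(2 + 10) = 1/12 ≈ 0.083333)
a(W) = -W (a(W) = W/(-1) + 0/(-3) = W*(-1) + 0*(-⅓) = -W + 0 = -W)
(a(3)² - 20774) + m*(-702) = ((-1*3)² - 20774) + (1/12)*(-702) = ((-3)² - 20774) - 117/2 = (9 - 20774) - 117/2 = -20765 - 117/2 = -41647/2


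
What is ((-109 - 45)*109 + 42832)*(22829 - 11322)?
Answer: 299711322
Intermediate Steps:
((-109 - 45)*109 + 42832)*(22829 - 11322) = (-154*109 + 42832)*11507 = (-16786 + 42832)*11507 = 26046*11507 = 299711322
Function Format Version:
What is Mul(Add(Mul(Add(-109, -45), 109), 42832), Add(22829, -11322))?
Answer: 299711322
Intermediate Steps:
Mul(Add(Mul(Add(-109, -45), 109), 42832), Add(22829, -11322)) = Mul(Add(Mul(-154, 109), 42832), 11507) = Mul(Add(-16786, 42832), 11507) = Mul(26046, 11507) = 299711322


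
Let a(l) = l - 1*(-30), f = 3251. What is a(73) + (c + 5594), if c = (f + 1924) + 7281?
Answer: 18153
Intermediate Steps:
c = 12456 (c = (3251 + 1924) + 7281 = 5175 + 7281 = 12456)
a(l) = 30 + l (a(l) = l + 30 = 30 + l)
a(73) + (c + 5594) = (30 + 73) + (12456 + 5594) = 103 + 18050 = 18153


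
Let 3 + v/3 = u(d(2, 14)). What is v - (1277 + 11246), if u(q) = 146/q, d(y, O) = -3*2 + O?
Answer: -49909/4 ≈ -12477.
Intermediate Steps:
d(y, O) = -6 + O
v = 183/4 (v = -9 + 3*(146/(-6 + 14)) = -9 + 3*(146/8) = -9 + 3*(146*(⅛)) = -9 + 3*(73/4) = -9 + 219/4 = 183/4 ≈ 45.750)
v - (1277 + 11246) = 183/4 - (1277 + 11246) = 183/4 - 1*12523 = 183/4 - 12523 = -49909/4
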